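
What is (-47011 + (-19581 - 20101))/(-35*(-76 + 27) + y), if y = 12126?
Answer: -86693/13841 ≈ -6.2635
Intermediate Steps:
(-47011 + (-19581 - 20101))/(-35*(-76 + 27) + y) = (-47011 + (-19581 - 20101))/(-35*(-76 + 27) + 12126) = (-47011 - 39682)/(-35*(-49) + 12126) = -86693/(1715 + 12126) = -86693/13841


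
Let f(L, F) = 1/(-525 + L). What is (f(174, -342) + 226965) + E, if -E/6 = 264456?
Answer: -477279622/351 ≈ -1.3598e+6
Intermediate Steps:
E = -1586736 (E = -6*264456 = -1586736)
(f(174, -342) + 226965) + E = (1/(-525 + 174) + 226965) - 1586736 = (1/(-351) + 226965) - 1586736 = (-1/351 + 226965) - 1586736 = 79664714/351 - 1586736 = -477279622/351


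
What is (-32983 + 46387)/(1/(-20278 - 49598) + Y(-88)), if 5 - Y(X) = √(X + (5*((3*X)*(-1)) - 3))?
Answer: -327234626681616/5878717771463 - 65447112659904*√1229/5878717771463 ≈ -445.95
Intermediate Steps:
Y(X) = 5 - √(-3 - 14*X) (Y(X) = 5 - √(X + (5*((3*X)*(-1)) - 3)) = 5 - √(X + (5*(-3*X) - 3)) = 5 - √(X + (-15*X - 3)) = 5 - √(X + (-3 - 15*X)) = 5 - √(-3 - 14*X))
(-32983 + 46387)/(1/(-20278 - 49598) + Y(-88)) = (-32983 + 46387)/(1/(-20278 - 49598) + (5 - √(-3 - 14*(-88)))) = 13404/(1/(-69876) + (5 - √(-3 + 1232))) = 13404/(-1/69876 + (5 - √1229)) = 13404/(349379/69876 - √1229)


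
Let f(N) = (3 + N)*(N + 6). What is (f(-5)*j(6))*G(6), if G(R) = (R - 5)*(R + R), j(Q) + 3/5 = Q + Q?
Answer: -1368/5 ≈ -273.60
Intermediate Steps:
j(Q) = -⅗ + 2*Q (j(Q) = -⅗ + (Q + Q) = -⅗ + 2*Q)
G(R) = 2*R*(-5 + R) (G(R) = (-5 + R)*(2*R) = 2*R*(-5 + R))
f(N) = (3 + N)*(6 + N)
(f(-5)*j(6))*G(6) = ((18 + (-5)² + 9*(-5))*(-⅗ + 2*6))*(2*6*(-5 + 6)) = ((18 + 25 - 45)*(-⅗ + 12))*(2*6*1) = -2*57/5*12 = -114/5*12 = -1368/5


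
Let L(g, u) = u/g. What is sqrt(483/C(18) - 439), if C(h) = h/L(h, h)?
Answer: I*sqrt(14838)/6 ≈ 20.302*I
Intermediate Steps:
C(h) = h (C(h) = h/((h/h)) = h/1 = h*1 = h)
sqrt(483/C(18) - 439) = sqrt(483/18 - 439) = sqrt(483*(1/18) - 439) = sqrt(161/6 - 439) = sqrt(-2473/6) = I*sqrt(14838)/6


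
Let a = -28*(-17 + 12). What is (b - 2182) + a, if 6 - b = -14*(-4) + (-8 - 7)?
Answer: -2077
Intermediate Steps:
a = 140 (a = -28*(-5) = 140)
b = -35 (b = 6 - (-14*(-4) + (-8 - 7)) = 6 - (56 - 15) = 6 - 1*41 = 6 - 41 = -35)
(b - 2182) + a = (-35 - 2182) + 140 = -2217 + 140 = -2077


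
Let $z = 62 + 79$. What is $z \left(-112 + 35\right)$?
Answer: $-10857$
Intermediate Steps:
$z = 141$
$z \left(-112 + 35\right) = 141 \left(-112 + 35\right) = 141 \left(-77\right) = -10857$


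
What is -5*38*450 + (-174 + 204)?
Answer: -85470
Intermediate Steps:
-5*38*450 + (-174 + 204) = -190*450 + 30 = -85500 + 30 = -85470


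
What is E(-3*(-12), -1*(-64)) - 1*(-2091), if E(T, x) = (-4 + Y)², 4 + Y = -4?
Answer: 2235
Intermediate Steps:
Y = -8 (Y = -4 - 4 = -8)
E(T, x) = 144 (E(T, x) = (-4 - 8)² = (-12)² = 144)
E(-3*(-12), -1*(-64)) - 1*(-2091) = 144 - 1*(-2091) = 144 + 2091 = 2235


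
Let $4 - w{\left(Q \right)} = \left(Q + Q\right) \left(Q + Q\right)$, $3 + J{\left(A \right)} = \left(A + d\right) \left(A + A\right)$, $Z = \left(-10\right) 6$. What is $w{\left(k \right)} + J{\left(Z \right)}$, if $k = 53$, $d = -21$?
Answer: $-1515$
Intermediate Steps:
$Z = -60$
$J{\left(A \right)} = -3 + 2 A \left(-21 + A\right)$ ($J{\left(A \right)} = -3 + \left(A - 21\right) \left(A + A\right) = -3 + \left(-21 + A\right) 2 A = -3 + 2 A \left(-21 + A\right)$)
$w{\left(Q \right)} = 4 - 4 Q^{2}$ ($w{\left(Q \right)} = 4 - \left(Q + Q\right) \left(Q + Q\right) = 4 - 2 Q 2 Q = 4 - 4 Q^{2}$)
$w{\left(k \right)} + J{\left(Z \right)} = \left(4 - 4 \cdot 53^{2}\right) - \left(-2517 - 7200\right) = \left(4 - 11236\right) + \left(-3 + 2520 + 2 \cdot 3600\right) = \left(4 - 11236\right) + \left(-3 + 2520 + 7200\right) = -11232 + 9717 = -1515$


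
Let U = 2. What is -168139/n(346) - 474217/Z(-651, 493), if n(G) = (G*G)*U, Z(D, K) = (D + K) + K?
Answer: -113599051309/80209720 ≈ -1416.3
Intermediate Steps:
Z(D, K) = D + 2*K
n(G) = 2*G**2 (n(G) = (G*G)*2 = G**2*2 = 2*G**2)
-168139/n(346) - 474217/Z(-651, 493) = -168139/(2*346**2) - 474217/(-651 + 2*493) = -168139/(2*119716) - 474217/(-651 + 986) = -168139/239432 - 474217/335 = -113599051309/80209720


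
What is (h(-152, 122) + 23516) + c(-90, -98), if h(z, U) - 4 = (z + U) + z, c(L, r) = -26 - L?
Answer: 23402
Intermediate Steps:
h(z, U) = 4 + U + 2*z (h(z, U) = 4 + ((z + U) + z) = 4 + ((U + z) + z) = 4 + (U + 2*z) = 4 + U + 2*z)
(h(-152, 122) + 23516) + c(-90, -98) = ((4 + 122 + 2*(-152)) + 23516) + (-26 - 1*(-90)) = ((4 + 122 - 304) + 23516) + (-26 + 90) = (-178 + 23516) + 64 = 23338 + 64 = 23402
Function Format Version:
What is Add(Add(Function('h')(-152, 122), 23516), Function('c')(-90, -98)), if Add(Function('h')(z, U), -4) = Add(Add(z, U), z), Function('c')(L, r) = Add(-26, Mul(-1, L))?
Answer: 23402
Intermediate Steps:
Function('h')(z, U) = Add(4, U, Mul(2, z)) (Function('h')(z, U) = Add(4, Add(Add(z, U), z)) = Add(4, Add(Add(U, z), z)) = Add(4, Add(U, Mul(2, z))) = Add(4, U, Mul(2, z)))
Add(Add(Function('h')(-152, 122), 23516), Function('c')(-90, -98)) = Add(Add(Add(4, 122, Mul(2, -152)), 23516), Add(-26, Mul(-1, -90))) = Add(Add(Add(4, 122, -304), 23516), Add(-26, 90)) = Add(Add(-178, 23516), 64) = Add(23338, 64) = 23402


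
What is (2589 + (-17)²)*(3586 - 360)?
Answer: 9284428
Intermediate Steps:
(2589 + (-17)²)*(3586 - 360) = (2589 + 289)*3226 = 2878*3226 = 9284428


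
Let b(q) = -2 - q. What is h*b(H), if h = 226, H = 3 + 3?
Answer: -1808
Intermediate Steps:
H = 6
h*b(H) = 226*(-2 - 1*6) = 226*(-2 - 6) = 226*(-8) = -1808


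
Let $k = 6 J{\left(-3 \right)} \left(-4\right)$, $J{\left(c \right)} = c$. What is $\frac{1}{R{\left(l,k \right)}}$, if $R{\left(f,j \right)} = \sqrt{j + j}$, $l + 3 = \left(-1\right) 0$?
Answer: $\frac{1}{12} \approx 0.083333$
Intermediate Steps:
$l = -3$ ($l = -3 - 0 = -3 + 0 = -3$)
$k = 72$ ($k = 6 \left(-3\right) \left(-4\right) = \left(-18\right) \left(-4\right) = 72$)
$R{\left(f,j \right)} = \sqrt{2} \sqrt{j}$ ($R{\left(f,j \right)} = \sqrt{2 j} = \sqrt{2} \sqrt{j}$)
$\frac{1}{R{\left(l,k \right)}} = \frac{1}{\sqrt{2} \sqrt{72}} = \frac{1}{\sqrt{2} \cdot 6 \sqrt{2}} = \frac{1}{12}$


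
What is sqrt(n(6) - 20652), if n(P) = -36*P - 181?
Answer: I*sqrt(21049) ≈ 145.08*I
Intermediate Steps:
n(P) = -181 - 36*P
sqrt(n(6) - 20652) = sqrt((-181 - 36*6) - 20652) = sqrt((-181 - 216) - 20652) = sqrt(-397 - 20652) = sqrt(-21049) = I*sqrt(21049)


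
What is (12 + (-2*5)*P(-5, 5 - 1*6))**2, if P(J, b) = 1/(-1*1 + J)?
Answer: 1681/9 ≈ 186.78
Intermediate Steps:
P(J, b) = 1/(-1 + J)
(12 + (-2*5)*P(-5, 5 - 1*6))**2 = (12 + (-2*5)/(-1 - 5))**2 = (12 - 10/(-6))**2 = (12 - 10*(-1/6))**2 = (12 + 5/3)**2 = (41/3)**2 = 1681/9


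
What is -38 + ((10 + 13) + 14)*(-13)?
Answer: -519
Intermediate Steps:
-38 + ((10 + 13) + 14)*(-13) = -38 + (23 + 14)*(-13) = -38 + 37*(-13) = -38 - 481 = -519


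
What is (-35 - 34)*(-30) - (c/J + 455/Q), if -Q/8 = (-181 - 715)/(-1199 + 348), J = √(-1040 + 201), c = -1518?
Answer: 2174995/1024 - 1518*I*√839/839 ≈ 2124.0 - 52.407*I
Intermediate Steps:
J = I*√839 (J = √(-839) = I*√839 ≈ 28.965*I)
Q = -7168/851 (Q = -8*(-181 - 715)/(-1199 + 348) = -(-7168)/(-851) = -(-7168)*(-1)/851 = -8*896/851 = -7168/851 ≈ -8.4230)
(-35 - 34)*(-30) - (c/J + 455/Q) = (-35 - 34)*(-30) - (-1518*(-I*√839/839) + 455/(-7168/851)) = -69*(-30) - (-(-1518)*I*√839/839 + 455*(-851/7168)) = 2070 - (1518*I*√839/839 - 55315/1024) = 2070 - (-55315/1024 + 1518*I*√839/839) = 2070 + (55315/1024 - 1518*I*√839/839) = 2174995/1024 - 1518*I*√839/839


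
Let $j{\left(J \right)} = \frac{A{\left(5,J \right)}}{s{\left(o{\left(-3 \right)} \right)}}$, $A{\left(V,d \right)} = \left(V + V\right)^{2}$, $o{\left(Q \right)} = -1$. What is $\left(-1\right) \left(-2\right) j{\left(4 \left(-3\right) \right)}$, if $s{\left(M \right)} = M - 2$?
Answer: $- \frac{200}{3} \approx -66.667$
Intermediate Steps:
$s{\left(M \right)} = -2 + M$
$A{\left(V,d \right)} = 4 V^{2}$ ($A{\left(V,d \right)} = \left(2 V\right)^{2} = 4 V^{2}$)
$j{\left(J \right)} = - \frac{100}{3}$ ($j{\left(J \right)} = \frac{4 \cdot 5^{2}}{-2 - 1} = \frac{4 \cdot 25}{-3} = 100 \left(- \frac{1}{3}\right) = - \frac{100}{3}$)
$\left(-1\right) \left(-2\right) j{\left(4 \left(-3\right) \right)} = \left(-1\right) \left(-2\right) \left(- \frac{100}{3}\right) = 2 \left(- \frac{100}{3}\right) = - \frac{200}{3}$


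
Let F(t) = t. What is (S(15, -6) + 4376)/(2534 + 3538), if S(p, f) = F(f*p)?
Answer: 2143/3036 ≈ 0.70586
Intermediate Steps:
S(p, f) = f*p
(S(15, -6) + 4376)/(2534 + 3538) = (-6*15 + 4376)/(2534 + 3538) = (-90 + 4376)/6072 = 4286*(1/6072) = 2143/3036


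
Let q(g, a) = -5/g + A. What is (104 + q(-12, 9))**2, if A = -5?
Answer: 1423249/144 ≈ 9883.7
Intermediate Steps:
q(g, a) = -5 - 5/g (q(g, a) = -5/g - 5 = -5 - 5/g)
(104 + q(-12, 9))**2 = (104 + (-5 - 5/(-12)))**2 = (104 + (-5 - 5*(-1/12)))**2 = (104 + (-5 + 5/12))**2 = (104 - 55/12)**2 = (1193/12)**2 = 1423249/144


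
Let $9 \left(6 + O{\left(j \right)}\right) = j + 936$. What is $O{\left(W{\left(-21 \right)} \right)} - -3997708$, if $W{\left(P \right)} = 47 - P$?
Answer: $\frac{35980322}{9} \approx 3.9978 \cdot 10^{6}$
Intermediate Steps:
$O{\left(j \right)} = 98 + \frac{j}{9}$ ($O{\left(j \right)} = -6 + \frac{j + 936}{9} = -6 + \frac{936 + j}{9} = -6 + \left(104 + \frac{j}{9}\right) = 98 + \frac{j}{9}$)
$O{\left(W{\left(-21 \right)} \right)} - -3997708 = \left(98 + \frac{47 - -21}{9}\right) - -3997708 = \left(98 + \frac{47 + 21}{9}\right) + 3997708 = \left(98 + \frac{1}{9} \cdot 68\right) + 3997708 = \left(98 + \frac{68}{9}\right) + 3997708 = \frac{950}{9} + 3997708 = \frac{35980322}{9}$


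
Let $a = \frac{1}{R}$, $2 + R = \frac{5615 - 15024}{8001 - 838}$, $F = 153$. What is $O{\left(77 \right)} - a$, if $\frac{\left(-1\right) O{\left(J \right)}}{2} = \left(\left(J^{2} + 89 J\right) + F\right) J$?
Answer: $- \frac{47279875487}{23735} \approx -1.992 \cdot 10^{6}$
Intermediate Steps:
$O{\left(J \right)} = - 2 J \left(153 + J^{2} + 89 J\right)$ ($O{\left(J \right)} = - 2 \left(\left(J^{2} + 89 J\right) + 153\right) J = - 2 \left(153 + J^{2} + 89 J\right) J = - 2 J \left(153 + J^{2} + 89 J\right)$)
$R = - \frac{23735}{7163}$ ($R = -2 + \frac{5615 - 15024}{8001 - 838} = -2 - \frac{9409}{7163} = - \frac{23735}{7163} \approx -3.3136$)
$a = - \frac{7163}{23735}$ ($a = \frac{1}{- \frac{23735}{7163}} = - \frac{7163}{23735} \approx -0.30179$)
$O{\left(77 \right)} - a = \left(-2\right) 77 \left(153 + 77^{2} + 89 \cdot 77\right) - - \frac{7163}{23735} = \left(-2\right) 77 \left(153 + 5929 + 6853\right) + \frac{7163}{23735} = \left(-2\right) 77 \cdot 12935 + \frac{7163}{23735} = -1991990 + \frac{7163}{23735} = - \frac{47279875487}{23735}$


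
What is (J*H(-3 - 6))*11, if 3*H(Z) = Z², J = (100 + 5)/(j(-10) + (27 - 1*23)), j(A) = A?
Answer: -10395/2 ≈ -5197.5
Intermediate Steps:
J = -35/2 (J = (100 + 5)/(-10 + (27 - 1*23)) = 105/(-10 + (27 - 23)) = 105/(-10 + 4) = 105/(-6) = 105*(-⅙) = -35/2 ≈ -17.500)
H(Z) = Z²/3
(J*H(-3 - 6))*11 = -35*(-3 - 6)²/6*11 = -35*(-9)²/6*11 = -35*81/6*11 = -35/2*27*11 = -945/2*11 = -10395/2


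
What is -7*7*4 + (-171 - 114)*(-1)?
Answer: 89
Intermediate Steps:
-7*7*4 + (-171 - 114)*(-1) = -49*4 - 285*(-1) = -196 + 285 = 89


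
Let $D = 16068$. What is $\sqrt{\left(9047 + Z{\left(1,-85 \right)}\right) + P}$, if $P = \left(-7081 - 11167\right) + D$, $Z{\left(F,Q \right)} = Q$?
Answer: $\sqrt{6782} \approx 82.353$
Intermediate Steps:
$P = -2180$ ($P = \left(-7081 - 11167\right) + 16068 = -18248 + 16068 = -2180$)
$\sqrt{\left(9047 + Z{\left(1,-85 \right)}\right) + P} = \sqrt{\left(9047 - 85\right) - 2180} = \sqrt{8962 - 2180} = \sqrt{6782}$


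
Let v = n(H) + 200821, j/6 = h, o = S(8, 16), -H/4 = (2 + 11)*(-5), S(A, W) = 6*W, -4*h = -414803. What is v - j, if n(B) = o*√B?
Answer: -842767/2 + 192*√65 ≈ -4.1984e+5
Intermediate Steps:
h = 414803/4 (h = -¼*(-414803) = 414803/4 ≈ 1.0370e+5)
H = 260 (H = -4*(2 + 11)*(-5) = -52*(-5) = -4*(-65) = 260)
o = 96 (o = 6*16 = 96)
j = 1244409/2 (j = 6*(414803/4) = 1244409/2 ≈ 6.2220e+5)
n(B) = 96*√B
v = 200821 + 192*√65 (v = 96*√260 + 200821 = 96*(2*√65) + 200821 = 192*√65 + 200821 = 200821 + 192*√65 ≈ 2.0237e+5)
v - j = (200821 + 192*√65) - 1*1244409/2 = (200821 + 192*√65) - 1244409/2 = -842767/2 + 192*√65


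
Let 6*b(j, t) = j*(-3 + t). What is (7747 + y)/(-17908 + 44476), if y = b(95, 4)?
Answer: 46577/159408 ≈ 0.29219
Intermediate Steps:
b(j, t) = j*(-3 + t)/6 (b(j, t) = (j*(-3 + t))/6 = j*(-3 + t)/6)
y = 95/6 (y = (1/6)*95*(-3 + 4) = (1/6)*95*1 = 95/6 ≈ 15.833)
(7747 + y)/(-17908 + 44476) = (7747 + 95/6)/(-17908 + 44476) = (46577/6)/26568 = (46577/6)*(1/26568) = 46577/159408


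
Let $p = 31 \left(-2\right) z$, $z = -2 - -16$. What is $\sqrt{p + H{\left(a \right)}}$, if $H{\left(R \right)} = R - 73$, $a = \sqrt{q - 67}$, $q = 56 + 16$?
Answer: $\sqrt{-941 + \sqrt{5}} \approx 30.639 i$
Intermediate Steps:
$q = 72$
$a = \sqrt{5}$ ($a = \sqrt{72 - 67} = \sqrt{5} \approx 2.2361$)
$z = 14$ ($z = -2 + 16 = 14$)
$p = -868$ ($p = 31 \left(-2\right) 14 = \left(-62\right) 14 = -868$)
$H{\left(R \right)} = -73 + R$
$\sqrt{p + H{\left(a \right)}} = \sqrt{-868 - \left(73 - \sqrt{5}\right)} = \sqrt{-941 + \sqrt{5}}$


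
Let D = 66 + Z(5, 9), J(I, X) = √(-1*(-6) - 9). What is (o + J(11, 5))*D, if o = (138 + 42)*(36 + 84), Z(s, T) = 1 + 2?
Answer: 1490400 + 69*I*√3 ≈ 1.4904e+6 + 119.51*I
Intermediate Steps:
J(I, X) = I*√3 (J(I, X) = √(6 - 9) = √(-3) = I*√3)
Z(s, T) = 3
o = 21600 (o = 180*120 = 21600)
D = 69 (D = 66 + 3 = 69)
(o + J(11, 5))*D = (21600 + I*√3)*69 = 1490400 + 69*I*√3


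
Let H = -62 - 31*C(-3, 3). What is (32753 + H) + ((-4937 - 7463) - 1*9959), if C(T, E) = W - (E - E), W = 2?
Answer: 10270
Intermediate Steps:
C(T, E) = 2 (C(T, E) = 2 - (E - E) = 2 - 1*0 = 2 + 0 = 2)
H = -124 (H = -62 - 31*2 = -62 - 62 = -124)
(32753 + H) + ((-4937 - 7463) - 1*9959) = (32753 - 124) + ((-4937 - 7463) - 1*9959) = 32629 + (-12400 - 9959) = 32629 - 22359 = 10270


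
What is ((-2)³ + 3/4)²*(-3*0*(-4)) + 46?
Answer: 46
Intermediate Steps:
((-2)³ + 3/4)²*(-3*0*(-4)) + 46 = (-8 + 3*(¼))²*(0*(-4)) + 46 = (-8 + ¾)²*0 + 46 = (-29/4)²*0 + 46 = (841/16)*0 + 46 = 0 + 46 = 46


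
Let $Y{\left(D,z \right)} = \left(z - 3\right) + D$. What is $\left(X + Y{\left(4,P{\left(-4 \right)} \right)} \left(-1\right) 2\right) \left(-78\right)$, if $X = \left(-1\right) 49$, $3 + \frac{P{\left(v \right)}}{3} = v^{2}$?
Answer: $10062$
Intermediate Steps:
$P{\left(v \right)} = -9 + 3 v^{2}$
$X = -49$
$Y{\left(D,z \right)} = -3 + D + z$ ($Y{\left(D,z \right)} = \left(-3 + z\right) + D = -3 + D + z$)
$\left(X + Y{\left(4,P{\left(-4 \right)} \right)} \left(-1\right) 2\right) \left(-78\right) = \left(-49 + \left(-3 + 4 - \left(9 - 3 \left(-4\right)^{2}\right)\right) \left(-1\right) 2\right) \left(-78\right) = \left(-49 + \left(-3 + 4 + \left(-9 + 3 \cdot 16\right)\right) \left(-1\right) 2\right) \left(-78\right) = \left(-49 + \left(-3 + 4 + \left(-9 + 48\right)\right) \left(-1\right) 2\right) \left(-78\right) = \left(-49 + \left(-3 + 4 + 39\right) \left(-1\right) 2\right) \left(-78\right) = \left(-49 + 40 \left(-1\right) 2\right) \left(-78\right) = \left(-49 - 80\right) \left(-78\right) = \left(-129\right) \left(-78\right) = 10062$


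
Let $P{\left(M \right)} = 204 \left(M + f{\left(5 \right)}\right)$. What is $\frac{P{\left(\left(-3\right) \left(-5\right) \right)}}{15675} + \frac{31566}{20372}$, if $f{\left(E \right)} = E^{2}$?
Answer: $\frac{2003129}{967670} \approx 2.0701$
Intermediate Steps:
$P{\left(M \right)} = 5100 + 204 M$ ($P{\left(M \right)} = 204 \left(M + 5^{2}\right) = 204 \left(M + 25\right) = 204 \left(25 + M\right) = 5100 + 204 M$)
$\frac{P{\left(\left(-3\right) \left(-5\right) \right)}}{15675} + \frac{31566}{20372} = \frac{5100 + 204 \left(\left(-3\right) \left(-5\right)\right)}{15675} + \frac{31566}{20372} = \left(5100 + 204 \cdot 15\right) \frac{1}{15675} + 31566 \cdot \frac{1}{20372} = \left(5100 + 3060\right) \frac{1}{15675} + \frac{15783}{10186} = 8160 \cdot \frac{1}{15675} + \frac{15783}{10186} = \frac{544}{1045} + \frac{15783}{10186} = \frac{2003129}{967670}$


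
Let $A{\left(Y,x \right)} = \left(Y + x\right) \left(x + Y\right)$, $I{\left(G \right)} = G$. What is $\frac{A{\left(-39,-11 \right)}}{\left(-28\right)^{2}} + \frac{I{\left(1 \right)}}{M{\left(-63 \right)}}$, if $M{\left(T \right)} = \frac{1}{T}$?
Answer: $- \frac{11723}{196} \approx -59.811$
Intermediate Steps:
$A{\left(Y,x \right)} = \left(Y + x\right)^{2}$ ($A{\left(Y,x \right)} = \left(Y + x\right) \left(Y + x\right) = \left(Y + x\right)^{2}$)
$\frac{A{\left(-39,-11 \right)}}{\left(-28\right)^{2}} + \frac{I{\left(1 \right)}}{M{\left(-63 \right)}} = \frac{\left(-39 - 11\right)^{2}}{\left(-28\right)^{2}} + 1 \frac{1}{\frac{1}{-63}} = \frac{\left(-50\right)^{2}}{784} + 1 \frac{1}{- \frac{1}{63}} = 2500 \cdot \frac{1}{784} + 1 \left(-63\right) = \frac{625}{196} - 63 = - \frac{11723}{196}$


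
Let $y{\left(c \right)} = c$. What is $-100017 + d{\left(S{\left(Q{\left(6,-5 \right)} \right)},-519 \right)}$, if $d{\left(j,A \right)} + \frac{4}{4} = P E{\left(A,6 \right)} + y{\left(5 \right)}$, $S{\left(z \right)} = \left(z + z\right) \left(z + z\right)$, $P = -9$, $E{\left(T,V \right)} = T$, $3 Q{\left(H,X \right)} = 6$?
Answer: $-95342$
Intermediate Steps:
$Q{\left(H,X \right)} = 2$ ($Q{\left(H,X \right)} = \frac{1}{3} \cdot 6 = 2$)
$S{\left(z \right)} = 4 z^{2}$ ($S{\left(z \right)} = 2 z 2 z = 4 z^{2}$)
$d{\left(j,A \right)} = 4 - 9 A$ ($d{\left(j,A \right)} = -1 - \left(-5 + 9 A\right) = 4 - 9 A$)
$-100017 + d{\left(S{\left(Q{\left(6,-5 \right)} \right)},-519 \right)} = -100017 + \left(4 - -4671\right) = -100017 + \left(4 + 4671\right) = -100017 + 4675 = -95342$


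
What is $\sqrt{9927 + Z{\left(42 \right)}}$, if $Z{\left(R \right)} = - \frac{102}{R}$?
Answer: $\frac{4 \sqrt{30394}}{7} \approx 99.622$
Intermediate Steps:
$\sqrt{9927 + Z{\left(42 \right)}} = \sqrt{9927 - \frac{102}{42}} = \sqrt{9927 - \frac{17}{7}} = \sqrt{\frac{69472}{7}} = \frac{4 \sqrt{30394}}{7}$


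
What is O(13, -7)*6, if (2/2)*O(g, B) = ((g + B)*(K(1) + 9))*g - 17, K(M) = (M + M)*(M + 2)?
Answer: 6918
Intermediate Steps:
K(M) = 2*M*(2 + M) (K(M) = (2*M)*(2 + M) = 2*M*(2 + M))
O(g, B) = -17 + g*(15*B + 15*g) (O(g, B) = ((g + B)*(2*1*(2 + 1) + 9))*g - 17 = ((B + g)*(2*1*3 + 9))*g - 17 = ((B + g)*(6 + 9))*g - 17 = ((B + g)*15)*g - 17 = (15*B + 15*g)*g - 17 = g*(15*B + 15*g) - 17 = -17 + g*(15*B + 15*g))
O(13, -7)*6 = (-17 + 15*13² + 15*(-7)*13)*6 = (-17 + 15*169 - 1365)*6 = (-17 + 2535 - 1365)*6 = 1153*6 = 6918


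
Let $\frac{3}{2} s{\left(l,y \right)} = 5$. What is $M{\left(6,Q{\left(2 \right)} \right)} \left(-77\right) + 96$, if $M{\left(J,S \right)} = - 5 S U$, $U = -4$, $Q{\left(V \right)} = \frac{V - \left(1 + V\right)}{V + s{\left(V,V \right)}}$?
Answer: $\frac{1539}{4} \approx 384.75$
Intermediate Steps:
$s{\left(l,y \right)} = \frac{10}{3}$ ($s{\left(l,y \right)} = \frac{2}{3} \cdot 5 = \frac{10}{3}$)
$Q{\left(V \right)} = - \frac{1}{\frac{10}{3} + V}$ ($Q{\left(V \right)} = \frac{V - \left(1 + V\right)}{V + \frac{10}{3}} = - \frac{1}{\frac{10}{3} + V}$)
$M{\left(J,S \right)} = 20 S$ ($M{\left(J,S \right)} = - 5 S \left(-4\right) = 20 S$)
$M{\left(6,Q{\left(2 \right)} \right)} \left(-77\right) + 96 = 20 \left(- \frac{3}{10 + 3 \cdot 2}\right) \left(-77\right) + 96 = 20 \left(- \frac{3}{10 + 6}\right) \left(-77\right) + 96 = 20 \left(- \frac{3}{16}\right) \left(-77\right) + 96 = \left(- \frac{15}{4}\right) \left(-77\right) + 96 = \frac{1155}{4} + 96 = \frac{1539}{4}$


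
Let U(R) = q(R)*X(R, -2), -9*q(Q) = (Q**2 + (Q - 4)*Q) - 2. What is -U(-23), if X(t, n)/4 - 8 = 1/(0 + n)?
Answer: 11480/3 ≈ 3826.7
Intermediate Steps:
X(t, n) = 32 + 4/n (X(t, n) = 32 + 4/(0 + n) = 32 + 4/n)
q(Q) = 2/9 - Q**2/9 - Q*(-4 + Q)/9 (q(Q) = -((Q**2 + (Q - 4)*Q) - 2)/9 = -((Q**2 + (-4 + Q)*Q) - 2)/9 = -((Q**2 + Q*(-4 + Q)) - 2)/9 = -(-2 + Q**2 + Q*(-4 + Q))/9 = 2/9 - Q**2/9 - Q*(-4 + Q)/9)
U(R) = 20/3 - 20*R**2/3 + 40*R/3 (U(R) = (2/9 - 2*R**2/9 + 4*R/9)*(32 + 4/(-2)) = (2/9 - 2*R**2/9 + 4*R/9)*(32 + 4*(-1/2)) = (2/9 - 2*R**2/9 + 4*R/9)*(32 - 2) = (2/9 - 2*R**2/9 + 4*R/9)*30 = 20/3 - 20*R**2/3 + 40*R/3)
-U(-23) = -(20/3 - 20/3*(-23)**2 + (40/3)*(-23)) = -(20/3 - 20/3*529 - 920/3) = -(20/3 - 10580/3 - 920/3) = -1*(-11480/3) = 11480/3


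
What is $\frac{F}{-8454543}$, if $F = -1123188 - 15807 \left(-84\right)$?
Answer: $- \frac{68200}{2818181} \approx -0.0242$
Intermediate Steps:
$F = 204600$ ($F = -1123188 - -1327788 = -1123188 + 1327788 = 204600$)
$\frac{F}{-8454543} = \frac{204600}{-8454543} = 204600 \left(- \frac{1}{8454543}\right) = - \frac{68200}{2818181}$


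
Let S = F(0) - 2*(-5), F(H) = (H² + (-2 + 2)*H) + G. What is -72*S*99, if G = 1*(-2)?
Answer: -57024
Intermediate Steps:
G = -2
F(H) = -2 + H² (F(H) = (H² + (-2 + 2)*H) - 2 = (H² + 0*H) - 2 = (H² + 0) - 2 = H² - 2 = -2 + H²)
S = 8 (S = (-2 + 0²) - 2*(-5) = (-2 + 0) + 10 = -2 + 10 = 8)
-72*S*99 = -72*8*99 = -576*99 = -57024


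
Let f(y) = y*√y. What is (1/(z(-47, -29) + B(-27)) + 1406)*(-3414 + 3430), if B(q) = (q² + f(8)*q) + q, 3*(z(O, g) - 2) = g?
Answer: 22038463856/979657 + 62208*√2/979657 ≈ 22496.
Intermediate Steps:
f(y) = y^(3/2)
z(O, g) = 2 + g/3
B(q) = q + q² + 16*q*√2 (B(q) = (q² + 8^(3/2)*q) + q = (q² + (16*√2)*q) + q = (q² + 16*q*√2) + q = q + q² + 16*q*√2)
(1/(z(-47, -29) + B(-27)) + 1406)*(-3414 + 3430) = (1/((2 + (⅓)*(-29)) - 27*(1 - 27 + 16*√2)) + 1406)*(-3414 + 3430) = (1/((2 - 29/3) - 27*(-26 + 16*√2)) + 1406)*16 = (1/(-23/3 + (702 - 432*√2)) + 1406)*16 = (1/(2083/3 - 432*√2) + 1406)*16 = (1406 + 1/(2083/3 - 432*√2))*16 = 22496 + 16/(2083/3 - 432*√2)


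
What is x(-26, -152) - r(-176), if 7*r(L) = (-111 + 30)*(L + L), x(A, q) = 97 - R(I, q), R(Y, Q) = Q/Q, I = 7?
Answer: -27840/7 ≈ -3977.1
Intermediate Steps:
R(Y, Q) = 1
x(A, q) = 96 (x(A, q) = 97 - 1*1 = 97 - 1 = 96)
r(L) = -162*L/7 (r(L) = ((-111 + 30)*(L + L))/7 = (-162*L)/7 = -162*L/7)
x(-26, -152) - r(-176) = 96 - (-162)*(-176)/7 = 96 - 1*28512/7 = 96 - 28512/7 = -27840/7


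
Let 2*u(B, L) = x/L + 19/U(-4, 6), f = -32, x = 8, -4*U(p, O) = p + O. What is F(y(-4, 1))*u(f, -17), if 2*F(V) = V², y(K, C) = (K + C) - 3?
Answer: -5886/17 ≈ -346.24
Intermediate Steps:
U(p, O) = -O/4 - p/4 (U(p, O) = -(p + O)/4 = -(O + p)/4 = -O/4 - p/4)
y(K, C) = -3 + C + K (y(K, C) = (C + K) - 3 = -3 + C + K)
F(V) = V²/2
u(B, L) = -19 + 4/L (u(B, L) = (8/L + 19/(-¼*6 - ¼*(-4)))/2 = (8/L + 19/(-3/2 + 1))/2 = (8/L + 19/(-½))/2 = (8/L + 19*(-2))/2 = (8/L - 38)/2 = (-38 + 8/L)/2 = -19 + 4/L)
F(y(-4, 1))*u(f, -17) = ((-3 + 1 - 4)²/2)*(-19 + 4/(-17)) = ((½)*(-6)²)*(-19 + 4*(-1/17)) = ((½)*36)*(-19 - 4/17) = 18*(-327/17) = -5886/17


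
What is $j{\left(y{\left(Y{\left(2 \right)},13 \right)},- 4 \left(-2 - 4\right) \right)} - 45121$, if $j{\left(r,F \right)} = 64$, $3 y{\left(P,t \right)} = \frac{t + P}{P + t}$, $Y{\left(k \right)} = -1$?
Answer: $-45057$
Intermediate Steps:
$y{\left(P,t \right)} = \frac{1}{3}$ ($y{\left(P,t \right)} = \frac{\left(t + P\right) \frac{1}{P + t}}{3} = \frac{\left(P + t\right) \frac{1}{P + t}}{3} = \frac{1}{3} \cdot 1 = \frac{1}{3}$)
$j{\left(y{\left(Y{\left(2 \right)},13 \right)},- 4 \left(-2 - 4\right) \right)} - 45121 = 64 - 45121 = -45057$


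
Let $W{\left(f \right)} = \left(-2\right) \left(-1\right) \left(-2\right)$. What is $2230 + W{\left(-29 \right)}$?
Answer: $2226$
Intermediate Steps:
$W{\left(f \right)} = -4$ ($W{\left(f \right)} = 2 \left(-2\right) = -4$)
$2230 + W{\left(-29 \right)} = 2230 - 4 = 2226$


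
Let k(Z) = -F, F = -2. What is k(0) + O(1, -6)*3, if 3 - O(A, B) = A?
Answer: 8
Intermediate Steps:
O(A, B) = 3 - A
k(Z) = 2 (k(Z) = -1*(-2) = 2)
k(0) + O(1, -6)*3 = 2 + (3 - 1*1)*3 = 2 + (3 - 1)*3 = 2 + 2*3 = 2 + 6 = 8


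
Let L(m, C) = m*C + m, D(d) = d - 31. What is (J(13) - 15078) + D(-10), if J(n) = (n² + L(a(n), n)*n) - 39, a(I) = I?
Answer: -12623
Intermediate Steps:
D(d) = -31 + d
L(m, C) = m + C*m (L(m, C) = C*m + m = m + C*m)
J(n) = -39 + n² + n²*(1 + n) (J(n) = (n² + (n*(1 + n))*n) - 39 = (n² + n²*(1 + n)) - 39 = -39 + n² + n²*(1 + n))
(J(13) - 15078) + D(-10) = ((-39 + 13³ + 2*13²) - 15078) + (-31 - 10) = ((-39 + 2197 + 2*169) - 15078) - 41 = ((-39 + 2197 + 338) - 15078) - 41 = (2496 - 15078) - 41 = -12582 - 41 = -12623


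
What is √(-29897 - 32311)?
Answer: 144*I*√3 ≈ 249.42*I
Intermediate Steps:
√(-29897 - 32311) = √(-62208) = 144*I*√3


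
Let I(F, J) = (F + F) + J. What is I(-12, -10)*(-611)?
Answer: 20774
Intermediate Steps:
I(F, J) = J + 2*F (I(F, J) = 2*F + J = J + 2*F)
I(-12, -10)*(-611) = (-10 + 2*(-12))*(-611) = (-10 - 24)*(-611) = -34*(-611) = 20774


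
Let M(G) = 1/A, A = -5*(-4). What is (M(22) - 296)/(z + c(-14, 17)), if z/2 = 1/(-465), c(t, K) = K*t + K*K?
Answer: -550467/94852 ≈ -5.8034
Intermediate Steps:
A = 20
c(t, K) = K² + K*t (c(t, K) = K*t + K² = K² + K*t)
M(G) = 1/20
z = -2/465 (z = 2/(-465) = 2*(-1/465) = -2/465 ≈ -0.0043011)
(M(22) - 296)/(z + c(-14, 17)) = (1/20 - 296)/(-2/465 + 17*(17 - 14)) = -5919/(20*(-2/465 + 17*3)) = -5919/(20*(-2/465 + 51)) = -5919/(20*23713/465) = -5919/20*465/23713 = -550467/94852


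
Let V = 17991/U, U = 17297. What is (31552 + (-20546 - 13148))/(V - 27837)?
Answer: 2058343/26748811 ≈ 0.076951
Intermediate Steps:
V = 17991/17297 ≈ 1.0401
(31552 + (-20546 - 13148))/(V - 27837) = (31552 + (-20546 - 13148))/(17991/17297 - 27837) = (31552 - 33694)/(-481478598/17297) = -2142*(-17297/481478598) = 2058343/26748811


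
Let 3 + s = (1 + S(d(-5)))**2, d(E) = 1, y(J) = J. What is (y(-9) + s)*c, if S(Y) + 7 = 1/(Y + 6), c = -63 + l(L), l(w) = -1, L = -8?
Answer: -69952/49 ≈ -1427.6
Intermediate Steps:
c = -64 (c = -63 - 1 = -64)
S(Y) = -7 + 1/(6 + Y) (S(Y) = -7 + 1/(Y + 6) = -7 + 1/(6 + Y))
s = 1534/49 (s = -3 + (1 + (-41 - 7*1)/(6 + 1))**2 = -3 + (1 + (-41 - 7)/7)**2 = -3 + (1 + (1/7)*(-48))**2 = -3 + (1 - 48/7)**2 = -3 + (-41/7)**2 = -3 + 1681/49 = 1534/49 ≈ 31.306)
(y(-9) + s)*c = (-9 + 1534/49)*(-64) = (1093/49)*(-64) = -69952/49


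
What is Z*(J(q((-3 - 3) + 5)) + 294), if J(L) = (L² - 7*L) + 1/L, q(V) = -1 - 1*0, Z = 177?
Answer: 53277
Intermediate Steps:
q(V) = -1 (q(V) = -1 + 0 = -1)
J(L) = 1/L + L² - 7*L
Z*(J(q((-3 - 3) + 5)) + 294) = 177*((1 + (-1)²*(-7 - 1))/(-1) + 294) = 177*(-(1 + 1*(-8)) + 294) = 177*(-(1 - 8) + 294) = 177*(-1*(-7) + 294) = 177*(7 + 294) = 177*301 = 53277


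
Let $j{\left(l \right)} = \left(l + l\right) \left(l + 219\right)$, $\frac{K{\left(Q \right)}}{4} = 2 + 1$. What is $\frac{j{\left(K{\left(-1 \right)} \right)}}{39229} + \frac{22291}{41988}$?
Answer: $\frac{1107235111}{1647147252} \approx 0.67221$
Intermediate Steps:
$K{\left(Q \right)} = 12$ ($K{\left(Q \right)} = 4 \left(2 + 1\right) = 4 \cdot 3 = 12$)
$j{\left(l \right)} = 2 l \left(219 + l\right)$
$\frac{j{\left(K{\left(-1 \right)} \right)}}{39229} + \frac{22291}{41988} = \frac{2 \cdot 12 \left(219 + 12\right)}{39229} + \frac{22291}{41988} = 2 \cdot 12 \cdot 231 \cdot \frac{1}{39229} + 22291 \cdot \frac{1}{41988} = 5544 \cdot \frac{1}{39229} + \frac{22291}{41988} = \frac{5544}{39229} + \frac{22291}{41988} = \frac{1107235111}{1647147252}$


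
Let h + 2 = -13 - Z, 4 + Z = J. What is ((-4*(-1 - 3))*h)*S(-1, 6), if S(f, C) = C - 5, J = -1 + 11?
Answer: -336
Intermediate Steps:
J = 10
Z = 6 (Z = -4 + 10 = 6)
S(f, C) = -5 + C
h = -21 (h = -2 + (-13 - 1*6) = -2 + (-13 - 6) = -2 - 19 = -21)
((-4*(-1 - 3))*h)*S(-1, 6) = (-4*(-1 - 3)*(-21))*(-5 + 6) = (-4*(-4)*(-21))*1 = (16*(-21))*1 = -336*1 = -336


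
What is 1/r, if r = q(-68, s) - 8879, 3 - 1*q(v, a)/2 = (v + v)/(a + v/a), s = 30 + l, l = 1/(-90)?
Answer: -6733801/59682944753 ≈ -0.00011283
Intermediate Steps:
l = -1/90 ≈ -0.011111
s = 2699/90 (s = 30 - 1/90 = 2699/90 ≈ 29.989)
q(v, a) = 6 - 4*v/(a + v/a) (q(v, a) = 6 - 2*(v + v)/(a + v/a) = 6 - 2*2*v/(a + v/a) = 6 - 4*v/(a + v/a))
r = -59682944753/6733801 (r = 2*(3*(-68) + 3*(2699/90)**2 - 2*2699/90*(-68))/(-68 + (2699/90)**2) - 8879 = 2*(-204 + 3*(7284601/8100) + 183532/45)/(-68 + 7284601/8100) - 8879 = 2*(-204 + 7284601/2700 + 183532/45)/(6733801/8100) - 8879 = 2*(8100/6733801)*(17745721/2700) - 8879 = 106474326/6733801 - 8879 = -59682944753/6733801 ≈ -8863.2)
1/r = 1/(-59682944753/6733801) = -6733801/59682944753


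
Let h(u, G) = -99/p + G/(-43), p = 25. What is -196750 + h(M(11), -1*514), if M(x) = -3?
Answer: -211497657/1075 ≈ -1.9674e+5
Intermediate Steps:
h(u, G) = -99/25 - G/43 (h(u, G) = -99/25 + G/(-43) = -99*1/25 + G*(-1/43) = -99/25 - G/43)
-196750 + h(M(11), -1*514) = -196750 + (-99/25 - (-1)*514/43) = -196750 + (-99/25 - 1/43*(-514)) = -196750 + (-99/25 + 514/43) = -196750 + 8593/1075 = -211497657/1075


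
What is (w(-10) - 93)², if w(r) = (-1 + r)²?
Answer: 784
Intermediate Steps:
(w(-10) - 93)² = ((-1 - 10)² - 93)² = ((-11)² - 93)² = (121 - 93)² = 28² = 784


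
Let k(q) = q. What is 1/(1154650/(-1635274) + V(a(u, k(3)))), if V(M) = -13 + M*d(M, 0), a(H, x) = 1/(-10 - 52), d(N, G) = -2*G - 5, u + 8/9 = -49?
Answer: -50693494/690721387 ≈ -0.073392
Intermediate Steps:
u = -449/9 (u = -8/9 - 49 = -449/9 ≈ -49.889)
d(N, G) = -5 - 2*G
a(H, x) = -1/62 (a(H, x) = 1/(-62) = -1/62)
V(M) = -13 - 5*M (V(M) = -13 + M*(-5 - 2*0) = -13 + M*(-5 + 0) = -13 + M*(-5) = -13 - 5*M)
1/(1154650/(-1635274) + V(a(u, k(3)))) = 1/(1154650/(-1635274) + (-13 - 5*(-1/62))) = 1/(1154650*(-1/1635274) + (-13 + 5/62)) = 1/(-577325/817637 - 801/62) = 1/(-690721387/50693494) = -50693494/690721387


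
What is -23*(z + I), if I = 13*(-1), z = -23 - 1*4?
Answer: 920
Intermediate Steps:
z = -27 (z = -23 - 4 = -27)
I = -13
-23*(z + I) = -23*(-27 - 13) = -23*(-40) = 920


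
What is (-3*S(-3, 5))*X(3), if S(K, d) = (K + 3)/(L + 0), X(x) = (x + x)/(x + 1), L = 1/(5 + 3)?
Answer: 0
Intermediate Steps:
L = ⅛ (L = 1/8 = ⅛ ≈ 0.12500)
X(x) = 2*x/(1 + x) (X(x) = (2*x)/(1 + x) = 2*x/(1 + x))
S(K, d) = 24 + 8*K (S(K, d) = (K + 3)/(⅛ + 0) = (3 + K)/(⅛) = (3 + K)*8 = 24 + 8*K)
(-3*S(-3, 5))*X(3) = (-3*(24 + 8*(-3)))*(2*3/(1 + 3)) = (-3*(24 - 24))*(2*3/4) = (-3*0)*(2*3*(¼)) = 0*(3/2) = 0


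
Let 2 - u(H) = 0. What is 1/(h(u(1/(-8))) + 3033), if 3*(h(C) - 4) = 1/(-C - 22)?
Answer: 72/218663 ≈ 0.00032927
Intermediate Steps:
u(H) = 2 (u(H) = 2 - 1*0 = 2 + 0 = 2)
h(C) = 4 + 1/(3*(-22 - C)) (h(C) = 4 + 1/(3*(-C - 22)) = 4 + 1/(3*(-22 - C)))
1/(h(u(1/(-8))) + 3033) = 1/((263 + 12*2)/(3*(22 + 2)) + 3033) = 1/((⅓)*(263 + 24)/24 + 3033) = 1/((⅓)*(1/24)*287 + 3033) = 1/(287/72 + 3033) = 1/(218663/72) = 72/218663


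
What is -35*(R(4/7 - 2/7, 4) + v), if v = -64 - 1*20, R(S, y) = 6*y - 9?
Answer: 2415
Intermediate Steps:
R(S, y) = -9 + 6*y
v = -84 (v = -64 - 20 = -84)
-35*(R(4/7 - 2/7, 4) + v) = -35*((-9 + 6*4) - 84) = -35*((-9 + 24) - 84) = -35*(15 - 84) = -35*(-69) = 2415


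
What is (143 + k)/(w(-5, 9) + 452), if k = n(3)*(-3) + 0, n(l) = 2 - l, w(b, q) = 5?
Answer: 146/457 ≈ 0.31947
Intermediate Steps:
k = 3 (k = (2 - 1*3)*(-3) + 0 = (2 - 3)*(-3) + 0 = -1*(-3) + 0 = 3 + 0 = 3)
(143 + k)/(w(-5, 9) + 452) = (143 + 3)/(5 + 452) = 146/457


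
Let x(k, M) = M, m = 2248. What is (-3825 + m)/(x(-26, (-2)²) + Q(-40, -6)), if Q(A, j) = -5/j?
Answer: -9462/29 ≈ -326.28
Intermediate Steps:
(-3825 + m)/(x(-26, (-2)²) + Q(-40, -6)) = (-3825 + 2248)/((-2)² - 5/(-6)) = -1577/(4 - 5*(-⅙)) = -1577/(4 + ⅚) = -1577/29/6 = -1577*6/29 = -9462/29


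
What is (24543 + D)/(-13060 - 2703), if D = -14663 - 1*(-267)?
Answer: -10147/15763 ≈ -0.64372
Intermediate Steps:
D = -14396 (D = -14663 + 267 = -14396)
(24543 + D)/(-13060 - 2703) = (24543 - 14396)/(-13060 - 2703) = 10147/(-15763) = 10147*(-1/15763) = -10147/15763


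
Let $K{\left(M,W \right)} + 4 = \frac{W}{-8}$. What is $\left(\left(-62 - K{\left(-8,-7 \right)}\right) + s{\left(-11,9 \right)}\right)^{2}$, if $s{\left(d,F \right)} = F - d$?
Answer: $\frac{96721}{64} \approx 1511.3$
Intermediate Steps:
$K{\left(M,W \right)} = -4 - \frac{W}{8}$ ($K{\left(M,W \right)} = -4 + \frac{W}{-8} = -4 + W \left(- \frac{1}{8}\right) = -4 - \frac{W}{8}$)
$\left(\left(-62 - K{\left(-8,-7 \right)}\right) + s{\left(-11,9 \right)}\right)^{2} = \left(\left(-62 - \left(-4 - - \frac{7}{8}\right)\right) + \left(9 - -11\right)\right)^{2} = \left(\left(-62 - \left(-4 + \frac{7}{8}\right)\right) + \left(9 + 11\right)\right)^{2} = \left(\left(-62 - - \frac{25}{8}\right) + 20\right)^{2} = \left(\left(-62 + \frac{25}{8}\right) + 20\right)^{2} = \left(- \frac{471}{8} + 20\right)^{2} = \left(- \frac{311}{8}\right)^{2} = \frac{96721}{64}$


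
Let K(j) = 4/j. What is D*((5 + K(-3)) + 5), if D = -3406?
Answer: -88556/3 ≈ -29519.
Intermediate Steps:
D*((5 + K(-3)) + 5) = -3406*((5 + 4/(-3)) + 5) = -3406*((5 + 4*(-1/3)) + 5) = -3406*((5 - 4/3) + 5) = -3406*(11/3 + 5) = -3406*26/3 = -88556/3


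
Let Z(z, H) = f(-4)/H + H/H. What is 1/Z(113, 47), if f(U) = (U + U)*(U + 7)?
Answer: 47/23 ≈ 2.0435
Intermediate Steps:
f(U) = 2*U*(7 + U) (f(U) = (2*U)*(7 + U) = 2*U*(7 + U))
Z(z, H) = 1 - 24/H (Z(z, H) = (2*(-4)*(7 - 4))/H + H/H = (2*(-4)*3)/H + 1 = -24/H + 1 = 1 - 24/H)
1/Z(113, 47) = 1/((-24 + 47)/47) = 1/((1/47)*23) = 1/(23/47) = 47/23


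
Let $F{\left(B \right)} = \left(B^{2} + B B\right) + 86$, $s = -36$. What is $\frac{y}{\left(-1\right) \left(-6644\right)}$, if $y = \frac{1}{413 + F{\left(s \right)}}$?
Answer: $\frac{1}{20536604} \approx 4.8694 \cdot 10^{-8}$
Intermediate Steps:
$F{\left(B \right)} = 86 + 2 B^{2}$ ($F{\left(B \right)} = \left(B^{2} + B^{2}\right) + 86 = 2 B^{2} + 86 = 86 + 2 B^{2}$)
$y = \frac{1}{3091}$ ($y = \frac{1}{413 + \left(86 + 2 \left(-36\right)^{2}\right)} = \frac{1}{413 + \left(86 + 2 \cdot 1296\right)} = \frac{1}{413 + \left(86 + 2592\right)} = \frac{1}{413 + 2678} = \frac{1}{3091} \approx 0.00032352$)
$\frac{y}{\left(-1\right) \left(-6644\right)} = \frac{1}{3091 \left(\left(-1\right) \left(-6644\right)\right)} = \frac{1}{3091 \cdot 6644} = \frac{1}{3091} \cdot \frac{1}{6644} = \frac{1}{20536604}$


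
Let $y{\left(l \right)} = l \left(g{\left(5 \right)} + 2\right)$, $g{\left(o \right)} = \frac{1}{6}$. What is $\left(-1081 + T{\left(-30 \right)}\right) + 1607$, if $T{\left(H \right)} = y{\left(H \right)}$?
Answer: $461$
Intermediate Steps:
$g{\left(o \right)} = \frac{1}{6}$
$y{\left(l \right)} = \frac{13 l}{6}$ ($y{\left(l \right)} = l \left(\frac{1}{6} + 2\right) = l \frac{13}{6} = \frac{13 l}{6}$)
$T{\left(H \right)} = \frac{13 H}{6}$
$\left(-1081 + T{\left(-30 \right)}\right) + 1607 = \left(-1081 + \frac{13}{6} \left(-30\right)\right) + 1607 = \left(-1081 - 65\right) + 1607 = -1146 + 1607 = 461$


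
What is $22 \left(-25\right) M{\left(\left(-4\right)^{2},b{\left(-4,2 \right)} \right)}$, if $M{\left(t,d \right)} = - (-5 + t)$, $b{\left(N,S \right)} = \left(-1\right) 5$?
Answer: $6050$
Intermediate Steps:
$b{\left(N,S \right)} = -5$
$M{\left(t,d \right)} = 5 - t$
$22 \left(-25\right) M{\left(\left(-4\right)^{2},b{\left(-4,2 \right)} \right)} = 22 \left(-25\right) \left(5 - \left(-4\right)^{2}\right) = - 550 \left(5 - 16\right) = \left(-550\right) \left(-11\right) = 6050$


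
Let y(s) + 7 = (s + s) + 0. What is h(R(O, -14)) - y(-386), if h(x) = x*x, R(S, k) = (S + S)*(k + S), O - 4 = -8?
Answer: 21515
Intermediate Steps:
O = -4 (O = 4 - 8 = -4)
R(S, k) = 2*S*(S + k) (R(S, k) = (2*S)*(S + k) = 2*S*(S + k))
y(s) = -7 + 2*s (y(s) = -7 + ((s + s) + 0) = -7 + (2*s + 0) = -7 + 2*s)
h(x) = x²
h(R(O, -14)) - y(-386) = (2*(-4)*(-4 - 14))² - (-7 + 2*(-386)) = (2*(-4)*(-18))² - (-7 - 772) = 144² - 1*(-779) = 20736 + 779 = 21515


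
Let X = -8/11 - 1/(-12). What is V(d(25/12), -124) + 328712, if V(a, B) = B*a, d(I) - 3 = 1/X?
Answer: 27925268/85 ≈ 3.2853e+5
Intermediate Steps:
X = -85/132 (X = -8*1/11 - 1*(-1/12) = -8/11 + 1/12 = -85/132 ≈ -0.64394)
d(I) = 123/85 (d(I) = 3 + 1/(-85/132) = 3 - 132/85 = 123/85)
V(d(25/12), -124) + 328712 = -124*123/85 + 328712 = -15252/85 + 328712 = 27925268/85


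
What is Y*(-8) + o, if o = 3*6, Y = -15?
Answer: 138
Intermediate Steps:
o = 18
Y*(-8) + o = -15*(-8) + 18 = 120 + 18 = 138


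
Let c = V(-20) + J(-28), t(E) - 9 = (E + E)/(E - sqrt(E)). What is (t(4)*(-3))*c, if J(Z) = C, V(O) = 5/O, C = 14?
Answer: -2145/4 ≈ -536.25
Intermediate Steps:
t(E) = 9 + 2*E/(E - sqrt(E)) (t(E) = 9 + (E + E)/(E - sqrt(E)) = 9 + (2*E)/(E - sqrt(E)) = 9 + 2*E/(E - sqrt(E)))
J(Z) = 14
c = 55/4 (c = 5/(-20) + 14 = 5*(-1/20) + 14 = -1/4 + 14 = 55/4 ≈ 13.750)
(t(4)*(-3))*c = (((-11*4 + 9*sqrt(4))/(sqrt(4) - 1*4))*(-3))*(55/4) = (((-44 + 9*2)/(2 - 4))*(-3))*(55/4) = (((-44 + 18)/(-2))*(-3))*(55/4) = (-1/2*(-26)*(-3))*(55/4) = (13*(-3))*(55/4) = -39*55/4 = -2145/4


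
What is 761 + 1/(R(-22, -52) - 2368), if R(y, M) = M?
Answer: 1841619/2420 ≈ 761.00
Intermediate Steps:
761 + 1/(R(-22, -52) - 2368) = 761 + 1/(-52 - 2368) = 761 + 1/(-2420) = 761 - 1/2420 = 1841619/2420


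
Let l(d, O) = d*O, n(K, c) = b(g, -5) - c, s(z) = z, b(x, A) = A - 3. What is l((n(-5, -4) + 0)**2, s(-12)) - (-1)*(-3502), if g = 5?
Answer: -3694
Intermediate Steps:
b(x, A) = -3 + A
n(K, c) = -8 - c (n(K, c) = (-3 - 5) - c = -8 - c)
l(d, O) = O*d
l((n(-5, -4) + 0)**2, s(-12)) - (-1)*(-3502) = -12*((-8 - 1*(-4)) + 0)**2 - (-1)*(-3502) = -12*((-8 + 4) + 0)**2 - 1*3502 = -12*(-4 + 0)**2 - 3502 = -12*(-4)**2 - 3502 = -12*16 - 3502 = -192 - 3502 = -3694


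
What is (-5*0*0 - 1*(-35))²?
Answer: 1225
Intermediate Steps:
(-5*0*0 - 1*(-35))² = (0*0 + 35)² = (0 + 35)² = 35² = 1225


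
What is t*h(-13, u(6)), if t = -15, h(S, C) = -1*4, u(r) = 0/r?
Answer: 60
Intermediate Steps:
u(r) = 0
h(S, C) = -4
t*h(-13, u(6)) = -15*(-4) = 60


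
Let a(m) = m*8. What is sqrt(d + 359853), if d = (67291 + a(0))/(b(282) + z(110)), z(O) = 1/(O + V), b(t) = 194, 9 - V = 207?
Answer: sqrt(104969103931141)/17071 ≈ 600.17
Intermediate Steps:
V = -198 (V = 9 - 1*207 = 9 - 207 = -198)
a(m) = 8*m
z(O) = 1/(-198 + O) (z(O) = 1/(O - 198) = 1/(-198 + O))
d = 5921608/17071 (d = (67291 + 8*0)/(194 + 1/(-198 + 110)) = (67291 + 0)/(194 + 1/(-88)) = 67291/(194 - 1/88) = 67291/(17071/88) = 67291*(88/17071) = 5921608/17071 ≈ 346.88)
sqrt(d + 359853) = sqrt(5921608/17071 + 359853) = sqrt(6148972171/17071) = sqrt(104969103931141)/17071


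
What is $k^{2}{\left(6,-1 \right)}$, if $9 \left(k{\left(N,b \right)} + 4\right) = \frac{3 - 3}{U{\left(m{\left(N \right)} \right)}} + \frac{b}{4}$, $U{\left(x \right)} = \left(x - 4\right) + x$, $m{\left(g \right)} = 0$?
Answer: $\frac{21025}{1296} \approx 16.223$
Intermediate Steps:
$U{\left(x \right)} = -4 + 2 x$ ($U{\left(x \right)} = \left(-4 + x\right) + x = -4 + 2 x$)
$k{\left(N,b \right)} = -4 + \frac{b}{36}$ ($k{\left(N,b \right)} = -4 + \frac{\frac{3 - 3}{-4 + 2 \cdot 0} + \frac{b}{4}}{9} = -4 + \frac{\frac{3 - 3}{-4 + 0} + b \frac{1}{4}}{9} = -4 + \frac{\frac{0}{-4} + \frac{b}{4}}{9} = -4 + \frac{0 \left(- \frac{1}{4}\right) + \frac{b}{4}}{9} = -4 + \frac{0 + \frac{b}{4}}{9} = -4 + \frac{\frac{1}{4} b}{9} = -4 + \frac{b}{36}$)
$k^{2}{\left(6,-1 \right)} = \left(-4 + \frac{1}{36} \left(-1\right)\right)^{2} = \left(-4 - \frac{1}{36}\right)^{2} = \left(- \frac{145}{36}\right)^{2} = \frac{21025}{1296}$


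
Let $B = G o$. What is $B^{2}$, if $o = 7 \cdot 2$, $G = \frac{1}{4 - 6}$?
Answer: $49$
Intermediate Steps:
$G = - \frac{1}{2}$ ($G = \frac{1}{-2} = - \frac{1}{2} \approx -0.5$)
$o = 14$
$B = -7$ ($B = \left(- \frac{1}{2}\right) 14 = -7$)
$B^{2} = \left(-7\right)^{2} = 49$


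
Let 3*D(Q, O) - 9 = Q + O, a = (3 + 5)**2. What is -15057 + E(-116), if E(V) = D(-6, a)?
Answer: -45104/3 ≈ -15035.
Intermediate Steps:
a = 64 (a = 8**2 = 64)
D(Q, O) = 3 + O/3 + Q/3 (D(Q, O) = 3 + (Q + O)/3 = 3 + (O + Q)/3 = 3 + (O/3 + Q/3) = 3 + O/3 + Q/3)
E(V) = 67/3 (E(V) = 3 + (1/3)*64 + (1/3)*(-6) = 3 + 64/3 - 2 = 67/3)
-15057 + E(-116) = -15057 + 67/3 = -45104/3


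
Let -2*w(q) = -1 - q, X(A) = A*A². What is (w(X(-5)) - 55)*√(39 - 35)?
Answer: -234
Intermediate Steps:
X(A) = A³
w(q) = ½ + q/2 (w(q) = -(-1 - q)/2 = ½ + q/2)
(w(X(-5)) - 55)*√(39 - 35) = ((½ + (½)*(-5)³) - 55)*√(39 - 35) = ((½ + (½)*(-125)) - 55)*√4 = ((½ - 125/2) - 55)*2 = (-62 - 55)*2 = -117*2 = -234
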